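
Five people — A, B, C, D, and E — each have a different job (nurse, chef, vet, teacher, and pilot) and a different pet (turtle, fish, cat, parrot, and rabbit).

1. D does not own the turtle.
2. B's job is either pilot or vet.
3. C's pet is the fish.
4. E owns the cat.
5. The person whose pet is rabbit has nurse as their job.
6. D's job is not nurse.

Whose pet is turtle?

B

Clue 1 rules out D for the one with pet turtle.
With clues 1–3, C is impossible for the one with pet turtle.
With clues 1–4, E is impossible for the one with pet turtle.
With clues 1–6, A is impossible for the one with pet turtle.
That leaves B.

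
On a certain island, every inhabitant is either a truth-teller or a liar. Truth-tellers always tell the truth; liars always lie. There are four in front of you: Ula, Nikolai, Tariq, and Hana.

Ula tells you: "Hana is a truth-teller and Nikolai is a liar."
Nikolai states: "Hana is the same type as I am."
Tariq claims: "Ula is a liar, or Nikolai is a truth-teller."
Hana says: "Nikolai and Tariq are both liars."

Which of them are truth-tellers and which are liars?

Ula: truth-teller, Nikolai: liar, Tariq: liar, Hana: truth-teller

Consider Ula. Suppose Ula is a liar.
Then no assignment of the remaining roles makes every statement match its speaker's type — contradiction.
So Ula is a truth-teller.
Consider Nikolai. Suppose Nikolai is a truth-teller.
Then Ula's statement comes out false, contradicting Ula being a truth-teller.
So Nikolai is a liar.
With that fixed, Tariq's statement is false, so Tariq is a liar.
With that fixed, Hana's statement is true, so Hana is a truth-teller.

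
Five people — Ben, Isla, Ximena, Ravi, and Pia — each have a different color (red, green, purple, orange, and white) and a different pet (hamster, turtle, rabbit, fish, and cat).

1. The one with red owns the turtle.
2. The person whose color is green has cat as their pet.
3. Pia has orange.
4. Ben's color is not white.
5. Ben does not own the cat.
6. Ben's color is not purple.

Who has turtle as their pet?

Ben

With clues 1–3, Pia is impossible for the one with pet turtle.
With clues 1–6, Isla, Ravi, and Ximena are impossible for the one with pet turtle.
That leaves Ben.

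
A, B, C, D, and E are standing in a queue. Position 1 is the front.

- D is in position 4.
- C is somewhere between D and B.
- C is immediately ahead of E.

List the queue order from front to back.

From clue 1: D → position 4.
From clues 1–2: B is in {1,2}.
From clues 1–3: B → position 1, C → position 2, E → position 3, A → position 5.

B, C, E, D, A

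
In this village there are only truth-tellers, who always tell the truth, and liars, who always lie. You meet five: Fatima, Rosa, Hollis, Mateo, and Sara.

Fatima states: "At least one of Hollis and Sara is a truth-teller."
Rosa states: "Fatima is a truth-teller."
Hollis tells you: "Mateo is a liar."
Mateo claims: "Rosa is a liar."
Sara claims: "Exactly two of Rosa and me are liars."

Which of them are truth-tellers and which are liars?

Consider Fatima. Suppose Fatima is a liar.
Then no assignment of the remaining roles makes every statement match its speaker's type — contradiction.
So Fatima is a truth-teller.
With that fixed, Rosa's statement is true, so Rosa is a truth-teller.
With that fixed, Mateo's statement is false, so Mateo is a liar.
With that fixed, Sara's statement is false, so Sara is a liar.
With that fixed, Hollis's statement is true, so Hollis is a truth-teller.

Fatima: truth-teller, Rosa: truth-teller, Hollis: truth-teller, Mateo: liar, Sara: liar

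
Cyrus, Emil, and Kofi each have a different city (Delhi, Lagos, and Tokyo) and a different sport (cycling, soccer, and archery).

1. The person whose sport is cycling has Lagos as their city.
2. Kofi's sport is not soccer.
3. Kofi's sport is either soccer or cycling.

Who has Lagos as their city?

Kofi

With clues 1–3, Cyrus and Emil are impossible for the one with city Lagos.
That leaves Kofi.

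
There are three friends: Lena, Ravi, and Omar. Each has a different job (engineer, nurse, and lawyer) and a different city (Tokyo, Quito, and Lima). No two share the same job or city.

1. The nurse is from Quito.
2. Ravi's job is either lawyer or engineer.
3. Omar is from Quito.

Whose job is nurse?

Omar

With clues 1–2, Ravi is impossible for the one with job nurse.
With clues 1–3, Lena is impossible for the one with job nurse.
That leaves Omar.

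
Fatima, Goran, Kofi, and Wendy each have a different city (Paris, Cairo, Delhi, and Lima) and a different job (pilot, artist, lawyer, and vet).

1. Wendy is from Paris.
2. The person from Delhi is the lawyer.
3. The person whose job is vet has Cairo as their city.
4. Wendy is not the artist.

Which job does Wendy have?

With clues 1–2, lawyer is impossible for Wendy's job.
With clues 1–3, vet is impossible for Wendy's job.
With clues 1–4, artist is impossible for Wendy's job.
That leaves pilot.

pilot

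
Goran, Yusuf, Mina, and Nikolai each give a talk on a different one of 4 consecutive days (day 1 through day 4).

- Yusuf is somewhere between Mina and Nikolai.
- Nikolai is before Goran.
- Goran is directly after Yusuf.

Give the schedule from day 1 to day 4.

From clue 1: Yusuf is in {2,3}.
From clues 1–3: Nikolai → day 1, Yusuf → day 2, Goran → day 3, Mina → day 4.

Nikolai, Yusuf, Goran, Mina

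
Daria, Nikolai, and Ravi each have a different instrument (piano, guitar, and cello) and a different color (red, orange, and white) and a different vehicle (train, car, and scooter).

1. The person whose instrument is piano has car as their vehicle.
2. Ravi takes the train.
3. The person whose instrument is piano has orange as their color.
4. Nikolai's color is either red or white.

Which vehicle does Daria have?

With clues 1–2, train is impossible for Daria's vehicle.
With clues 1–4, scooter is impossible for Daria's vehicle.
That leaves car.

car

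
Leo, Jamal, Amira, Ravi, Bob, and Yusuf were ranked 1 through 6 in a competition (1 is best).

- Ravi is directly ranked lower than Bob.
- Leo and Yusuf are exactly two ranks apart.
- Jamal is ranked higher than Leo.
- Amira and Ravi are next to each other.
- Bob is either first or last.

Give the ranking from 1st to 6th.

From clue 1: Ravi is in {2,3,4,5,6}.
From clues 1–2: Ravi is in {2,3,5,6}.
From clues 1–4: Leo is in {3,6}.
From clues 1–5: Bob → rank 1, Ravi → rank 2, Amira → rank 3, Yusuf → rank 4, Jamal → rank 5, Leo → rank 6.

Bob, Ravi, Amira, Yusuf, Jamal, Leo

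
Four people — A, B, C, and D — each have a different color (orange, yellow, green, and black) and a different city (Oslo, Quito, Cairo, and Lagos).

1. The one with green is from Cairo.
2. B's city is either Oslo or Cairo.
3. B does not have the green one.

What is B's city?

With clues 1–2, Lagos and Quito are impossible for B's city.
With clues 1–3, Cairo is impossible for B's city.
That leaves Oslo.

Oslo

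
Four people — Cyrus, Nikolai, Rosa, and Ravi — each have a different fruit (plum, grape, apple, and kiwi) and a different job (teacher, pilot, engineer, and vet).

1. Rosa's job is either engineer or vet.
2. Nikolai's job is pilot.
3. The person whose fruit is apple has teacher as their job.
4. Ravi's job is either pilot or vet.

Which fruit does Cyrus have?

apple

With clues 1–4, grape, kiwi, and plum are impossible for Cyrus's fruit.
That leaves apple.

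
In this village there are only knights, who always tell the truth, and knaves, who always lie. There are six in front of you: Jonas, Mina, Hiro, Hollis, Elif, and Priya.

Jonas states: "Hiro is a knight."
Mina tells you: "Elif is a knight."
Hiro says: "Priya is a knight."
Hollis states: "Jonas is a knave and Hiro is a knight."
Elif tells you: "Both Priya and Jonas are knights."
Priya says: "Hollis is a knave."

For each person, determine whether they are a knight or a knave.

Jonas: knight, Mina: knight, Hiro: knight, Hollis: knave, Elif: knight, Priya: knight

Consider Jonas. Suppose Jonas is a knave.
Then no assignment of the remaining roles makes every statement match its speaker's type — contradiction.
So Jonas is a knight.
With that fixed, Hollis's statement is false, so Hollis is a knave.
With that fixed, Priya's statement is true, so Priya is a knight.
With that fixed, Hiro's statement is true, so Hiro is a knight.
With that fixed, Elif's statement is true, so Elif is a knight.
With that fixed, Mina's statement is true, so Mina is a knight.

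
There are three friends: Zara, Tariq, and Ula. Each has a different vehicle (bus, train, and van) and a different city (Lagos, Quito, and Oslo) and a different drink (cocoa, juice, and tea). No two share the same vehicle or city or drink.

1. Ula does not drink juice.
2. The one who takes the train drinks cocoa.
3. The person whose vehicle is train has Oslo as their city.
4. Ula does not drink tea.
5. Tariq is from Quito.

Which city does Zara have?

With clues 1–4, Oslo is impossible for Zara's city.
With clues 1–5, Quito is impossible for Zara's city.
That leaves Lagos.

Lagos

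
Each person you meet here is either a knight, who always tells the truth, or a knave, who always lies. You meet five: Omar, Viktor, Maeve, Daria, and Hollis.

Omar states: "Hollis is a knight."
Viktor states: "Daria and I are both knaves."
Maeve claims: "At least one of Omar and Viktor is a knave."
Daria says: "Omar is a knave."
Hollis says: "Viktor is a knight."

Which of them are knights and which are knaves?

Omar: knave, Viktor: knave, Maeve: knight, Daria: knight, Hollis: knave

Consider Omar. Suppose Omar is a knight.
Then no assignment of the remaining roles makes every statement match its speaker's type — contradiction.
So Omar is a knave.
With that fixed, Maeve's statement is true, so Maeve is a knight.
With that fixed, Daria's statement is true, so Daria is a knight.
With that fixed, Viktor's statement is false, so Viktor is a knave.
With that fixed, Hollis's statement is false, so Hollis is a knave.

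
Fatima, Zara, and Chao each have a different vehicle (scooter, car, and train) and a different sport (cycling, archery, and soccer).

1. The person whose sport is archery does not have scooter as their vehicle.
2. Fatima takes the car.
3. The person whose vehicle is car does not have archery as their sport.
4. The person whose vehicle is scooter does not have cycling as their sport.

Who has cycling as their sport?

Fatima

With clues 1–4, Chao and Zara are impossible for the one with sport cycling.
That leaves Fatima.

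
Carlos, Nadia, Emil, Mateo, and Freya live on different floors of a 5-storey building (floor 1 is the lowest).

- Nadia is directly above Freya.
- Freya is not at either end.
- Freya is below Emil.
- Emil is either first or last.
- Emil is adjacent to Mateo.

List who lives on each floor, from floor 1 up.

From clue 1: Nadia is in {2,3,4,5}.
From clues 1–2: Nadia is in {3,4,5}.
From clues 1–3: Nadia is in {3,4}.
From clues 1–4: Emil → floor 5.
From clues 1–5: Carlos → floor 1, Freya → floor 2, Nadia → floor 3, Mateo → floor 4.

Carlos, Freya, Nadia, Mateo, Emil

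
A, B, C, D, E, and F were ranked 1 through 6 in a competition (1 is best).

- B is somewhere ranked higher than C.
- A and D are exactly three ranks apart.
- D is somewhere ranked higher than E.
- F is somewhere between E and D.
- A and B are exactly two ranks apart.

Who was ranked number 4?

With clues 1–4, B is ruled out for rank 4.
With clues 1–5, C, D, E, and F are ruled out for rank 4.
So rank 4 is A.

A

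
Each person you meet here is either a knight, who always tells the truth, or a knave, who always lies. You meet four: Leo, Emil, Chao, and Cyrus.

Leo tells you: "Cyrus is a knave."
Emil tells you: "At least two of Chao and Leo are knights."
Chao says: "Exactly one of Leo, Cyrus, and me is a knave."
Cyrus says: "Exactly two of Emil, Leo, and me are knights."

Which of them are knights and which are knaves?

Consider Leo. Suppose Leo is a knave.
Then no assignment of the remaining roles makes every statement match its speaker's type — contradiction.
So Leo is a knight.
Consider Emil. Suppose Emil is a knight.
Then whichever role Cyrus has, Cyrus's statement has the wrong truth value — contradiction.
So Emil is a knave.
Consider Chao. Suppose Chao is a knight.
Then Emil's statement comes out true, contradicting Emil being a knave.
So Chao is a knave.
Consider Cyrus. Suppose Cyrus is a knight.
Then Leo's statement comes out false, contradicting Leo being a knight.
So Cyrus is a knave.

Leo: knight, Emil: knave, Chao: knave, Cyrus: knave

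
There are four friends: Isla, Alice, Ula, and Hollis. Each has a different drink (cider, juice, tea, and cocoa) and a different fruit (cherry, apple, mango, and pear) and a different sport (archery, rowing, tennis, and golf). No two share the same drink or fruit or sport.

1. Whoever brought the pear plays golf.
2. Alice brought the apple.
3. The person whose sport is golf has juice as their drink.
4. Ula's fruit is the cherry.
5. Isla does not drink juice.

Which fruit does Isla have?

mango

With clues 1–2, apple is impossible for Isla's fruit.
With clues 1–4, cherry is impossible for Isla's fruit.
With clues 1–5, pear is impossible for Isla's fruit.
That leaves mango.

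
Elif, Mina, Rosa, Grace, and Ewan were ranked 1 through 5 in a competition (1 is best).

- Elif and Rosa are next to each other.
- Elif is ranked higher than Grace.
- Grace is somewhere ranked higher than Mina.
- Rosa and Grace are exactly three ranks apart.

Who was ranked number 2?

Elif

With clues 1–2, Grace is ruled out for rank 2.
With clues 1–3, Ewan and Mina are ruled out for rank 2.
With clues 1–4, Rosa is ruled out for rank 2.
So rank 2 is Elif.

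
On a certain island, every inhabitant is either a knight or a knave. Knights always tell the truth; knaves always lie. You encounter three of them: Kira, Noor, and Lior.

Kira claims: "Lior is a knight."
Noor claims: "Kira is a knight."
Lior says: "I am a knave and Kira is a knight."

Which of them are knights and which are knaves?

Consider Kira. Suppose Kira is a knight.
Then whichever role Lior has, Lior's statement has the wrong truth value — contradiction.
So Kira is a knave.
With that fixed, Noor's statement is false, so Noor is a knave.
With that fixed, Lior's statement is false, so Lior is a knave.

Kira: knave, Noor: knave, Lior: knave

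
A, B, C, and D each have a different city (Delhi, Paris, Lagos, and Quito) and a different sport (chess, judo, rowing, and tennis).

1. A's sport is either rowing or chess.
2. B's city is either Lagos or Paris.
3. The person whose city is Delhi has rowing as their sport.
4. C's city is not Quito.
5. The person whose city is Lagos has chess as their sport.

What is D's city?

With clues 1–5, Delhi, Lagos, and Paris are impossible for D's city.
That leaves Quito.

Quito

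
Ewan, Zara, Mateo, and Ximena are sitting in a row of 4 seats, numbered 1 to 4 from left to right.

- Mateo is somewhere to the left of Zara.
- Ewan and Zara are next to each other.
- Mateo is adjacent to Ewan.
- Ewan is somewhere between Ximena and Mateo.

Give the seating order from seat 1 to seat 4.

Mateo, Ewan, Zara, Ximena

From clue 1: Zara is in {2,3,4}.
From clues 1–2: Mateo is in {1,2}.
From clues 1–3: Ewan is in {2,3}.
From clues 1–4: Mateo → seat 1, Ewan → seat 2, Zara → seat 3, Ximena → seat 4.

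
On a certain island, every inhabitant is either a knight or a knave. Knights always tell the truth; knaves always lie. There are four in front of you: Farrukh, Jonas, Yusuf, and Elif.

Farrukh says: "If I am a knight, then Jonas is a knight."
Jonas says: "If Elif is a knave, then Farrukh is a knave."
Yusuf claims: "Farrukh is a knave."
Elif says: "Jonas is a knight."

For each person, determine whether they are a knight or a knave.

Consider Farrukh. Suppose Farrukh is a knave.
Then Farrukh's own statement would have to be false, but it can't be — contradiction.
So Farrukh is a knight.
With that fixed, Yusuf's statement is false, so Yusuf is a knave.
Consider Jonas. Suppose Jonas is a knave.
Then Farrukh's statement comes out false, contradicting Farrukh being a knight.
So Jonas is a knight.
With that fixed, Elif's statement is true, so Elif is a knight.

Farrukh: knight, Jonas: knight, Yusuf: knave, Elif: knight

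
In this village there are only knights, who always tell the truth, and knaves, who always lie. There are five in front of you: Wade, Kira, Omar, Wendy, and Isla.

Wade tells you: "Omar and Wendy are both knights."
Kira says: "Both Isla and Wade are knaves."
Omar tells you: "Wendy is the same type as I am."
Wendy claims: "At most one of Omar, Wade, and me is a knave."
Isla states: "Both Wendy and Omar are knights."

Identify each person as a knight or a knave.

Consider Wade. Suppose Wade is a knave.
Then no assignment of the remaining roles makes every statement match its speaker's type — contradiction.
So Wade is a knight.
With that fixed, Kira's statement is false, so Kira is a knave.
Consider Omar. Suppose Omar is a knave.
Then Wade's statement comes out false, contradicting Wade being a knight.
So Omar is a knight.
With that fixed, Wendy's statement is true, so Wendy is a knight.
With that fixed, Isla's statement is true, so Isla is a knight.

Wade: knight, Kira: knave, Omar: knight, Wendy: knight, Isla: knight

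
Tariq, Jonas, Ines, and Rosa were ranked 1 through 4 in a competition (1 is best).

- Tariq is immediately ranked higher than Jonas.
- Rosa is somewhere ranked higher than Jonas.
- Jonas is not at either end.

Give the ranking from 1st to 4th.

Rosa, Tariq, Jonas, Ines

From clue 1: Tariq is in {1,2,3}.
From clues 1–2: Tariq is in {2,3}.
From clues 1–3: Rosa → rank 1, Tariq → rank 2, Jonas → rank 3, Ines → rank 4.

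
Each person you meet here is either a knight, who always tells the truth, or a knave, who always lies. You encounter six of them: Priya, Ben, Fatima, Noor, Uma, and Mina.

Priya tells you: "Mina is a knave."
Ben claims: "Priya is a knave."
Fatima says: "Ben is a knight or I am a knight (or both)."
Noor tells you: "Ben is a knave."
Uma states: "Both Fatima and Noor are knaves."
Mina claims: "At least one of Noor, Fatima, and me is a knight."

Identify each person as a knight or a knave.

Consider Priya. Suppose Priya is a knight.
Then no assignment of the remaining roles makes every statement match its speaker's type — contradiction.
So Priya is a knave.
With that fixed, Ben's statement is true, so Ben is a knight.
With that fixed, Fatima's statement is true, so Fatima is a knight.
With that fixed, Noor's statement is false, so Noor is a knave.
With that fixed, Uma's statement is false, so Uma is a knave.
With that fixed, Mina's statement is true, so Mina is a knight.

Priya: knave, Ben: knight, Fatima: knight, Noor: knave, Uma: knave, Mina: knight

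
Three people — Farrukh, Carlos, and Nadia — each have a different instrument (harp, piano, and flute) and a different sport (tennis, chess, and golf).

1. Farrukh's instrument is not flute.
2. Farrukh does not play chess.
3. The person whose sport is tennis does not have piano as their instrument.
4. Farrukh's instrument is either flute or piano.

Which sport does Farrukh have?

With clues 1–2, chess is impossible for Farrukh's sport.
With clues 1–4, tennis is impossible for Farrukh's sport.
That leaves golf.

golf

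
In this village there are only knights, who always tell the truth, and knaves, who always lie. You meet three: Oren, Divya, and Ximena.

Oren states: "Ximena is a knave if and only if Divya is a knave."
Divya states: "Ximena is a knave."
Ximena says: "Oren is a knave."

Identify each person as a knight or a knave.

Consider Oren. Suppose Oren is a knight.
Then no assignment of the remaining roles makes every statement match its speaker's type — contradiction.
So Oren is a knave.
With that fixed, Ximena's statement is true, so Ximena is a knight.
With that fixed, Divya's statement is false, so Divya is a knave.

Oren: knave, Divya: knave, Ximena: knight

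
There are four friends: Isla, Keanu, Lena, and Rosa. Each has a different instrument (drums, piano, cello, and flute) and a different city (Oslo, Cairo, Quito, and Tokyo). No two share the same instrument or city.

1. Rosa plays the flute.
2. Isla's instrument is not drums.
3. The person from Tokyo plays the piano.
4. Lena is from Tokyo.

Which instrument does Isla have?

cello

Clue 1 rules out flute for Isla's instrument.
With clues 1–2, drums is impossible for Isla's instrument.
With clues 1–4, piano is impossible for Isla's instrument.
That leaves cello.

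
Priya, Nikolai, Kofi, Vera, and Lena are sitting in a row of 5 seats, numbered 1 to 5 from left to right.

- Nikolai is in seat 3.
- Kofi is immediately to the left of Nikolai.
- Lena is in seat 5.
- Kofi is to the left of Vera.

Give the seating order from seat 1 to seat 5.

From clue 1: Nikolai → seat 3.
From clues 1–2: Kofi → seat 2.
From clues 1–3: Lena → seat 5.
From clues 1–4: Priya → seat 1, Vera → seat 4.

Priya, Kofi, Nikolai, Vera, Lena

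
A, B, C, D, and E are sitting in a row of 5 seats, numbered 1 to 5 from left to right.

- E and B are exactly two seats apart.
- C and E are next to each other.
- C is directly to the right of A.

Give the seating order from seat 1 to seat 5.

A, C, E, D, B

From clues 1–3: A → seat 1, C → seat 2, E → seat 3, D → seat 4, B → seat 5.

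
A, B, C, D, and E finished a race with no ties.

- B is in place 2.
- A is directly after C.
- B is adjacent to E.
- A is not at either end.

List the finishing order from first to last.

From clue 1: B → place 2.
From clues 1–2: A is in {4,5}.
From clues 1–4: E → place 1, C → place 3, A → place 4, D → place 5.

E, B, C, A, D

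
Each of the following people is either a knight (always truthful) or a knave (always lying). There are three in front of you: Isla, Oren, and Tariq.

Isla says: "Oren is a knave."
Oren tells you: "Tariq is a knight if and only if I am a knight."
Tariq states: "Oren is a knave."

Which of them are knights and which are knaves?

Consider Isla. Suppose Isla is a knave.
Then no assignment of the remaining roles makes every statement match its speaker's type — contradiction.
So Isla is a knight.
Consider Oren. Suppose Oren is a knight.
Then Isla's statement comes out false, contradicting Isla being a knight.
So Oren is a knave.
With that fixed, Tariq's statement is true, so Tariq is a knight.

Isla: knight, Oren: knave, Tariq: knight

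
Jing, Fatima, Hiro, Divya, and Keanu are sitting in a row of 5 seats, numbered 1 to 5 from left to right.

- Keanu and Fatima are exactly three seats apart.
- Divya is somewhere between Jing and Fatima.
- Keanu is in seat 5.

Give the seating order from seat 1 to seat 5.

From clue 1: Fatima is in {1,2,4,5}.
From clues 1–2: Divya is in {2,3,4}.
From clues 1–3: Hiro → seat 1, Fatima → seat 2, Divya → seat 3, Jing → seat 4, Keanu → seat 5.

Hiro, Fatima, Divya, Jing, Keanu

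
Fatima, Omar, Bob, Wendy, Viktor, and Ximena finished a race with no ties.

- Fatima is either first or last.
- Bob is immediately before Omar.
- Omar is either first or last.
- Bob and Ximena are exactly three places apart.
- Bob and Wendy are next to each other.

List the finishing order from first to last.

From clue 1: Fatima is in {1,6}.
From clues 1–3: Fatima → place 1, Bob → place 5, Omar → place 6.
From clues 1–4: Ximena → place 2.
From clues 1–5: Viktor → place 3, Wendy → place 4.

Fatima, Ximena, Viktor, Wendy, Bob, Omar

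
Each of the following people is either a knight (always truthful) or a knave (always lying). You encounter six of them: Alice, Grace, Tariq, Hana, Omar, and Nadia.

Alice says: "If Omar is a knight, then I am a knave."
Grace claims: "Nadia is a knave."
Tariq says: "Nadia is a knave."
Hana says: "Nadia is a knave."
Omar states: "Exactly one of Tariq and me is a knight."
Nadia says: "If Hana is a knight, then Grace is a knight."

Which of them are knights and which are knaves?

Alice: knight, Grace: knave, Tariq: knave, Hana: knave, Omar: knave, Nadia: knight

Consider Alice. Suppose Alice is a knave.
Then Alice's own statement would have to be false, but it can't be — contradiction.
So Alice is a knight.
Consider Grace. Suppose Grace is a knight.
Then no assignment of the remaining roles makes every statement match its speaker's type — contradiction.
So Grace is a knave.
Consider Tariq. Suppose Tariq is a knight.
Then whichever role Omar has, Omar's statement has the wrong truth value — contradiction.
So Tariq is a knave.
Consider Hana. Suppose Hana is a knight.
Then no assignment of the remaining roles makes every statement match its speaker's type — contradiction.
So Hana is a knave.
With that fixed, Nadia's statement is true, so Nadia is a knight.
Consider Omar. Suppose Omar is a knight.
Then Alice's statement comes out false, contradicting Alice being a knight.
So Omar is a knave.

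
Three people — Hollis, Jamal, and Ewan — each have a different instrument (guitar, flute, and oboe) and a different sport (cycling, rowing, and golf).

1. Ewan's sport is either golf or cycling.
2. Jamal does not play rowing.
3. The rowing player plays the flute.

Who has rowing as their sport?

Hollis

Clue 1 rules out Ewan for the one with sport rowing.
With clues 1–2, Jamal is impossible for the one with sport rowing.
That leaves Hollis.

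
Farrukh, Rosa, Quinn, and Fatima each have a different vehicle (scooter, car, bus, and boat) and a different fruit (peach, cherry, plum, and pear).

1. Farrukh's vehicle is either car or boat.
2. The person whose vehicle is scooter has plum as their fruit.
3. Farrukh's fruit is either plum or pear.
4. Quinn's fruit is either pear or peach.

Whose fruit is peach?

Quinn

With clues 1–3, Farrukh is impossible for the one with fruit peach.
With clues 1–4, Fatima and Rosa are impossible for the one with fruit peach.
That leaves Quinn.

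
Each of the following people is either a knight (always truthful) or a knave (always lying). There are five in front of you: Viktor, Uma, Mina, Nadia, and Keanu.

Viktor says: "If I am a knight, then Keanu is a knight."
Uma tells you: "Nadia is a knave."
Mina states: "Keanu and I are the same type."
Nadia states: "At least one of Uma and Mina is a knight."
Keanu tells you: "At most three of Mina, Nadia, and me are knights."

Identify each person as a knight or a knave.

Viktor: knight, Uma: knave, Mina: knight, Nadia: knight, Keanu: knight

Regardless of anyone's role, Keanu's statement is true, so Keanu is a knight.
With that fixed, Viktor's statement is true, so Viktor is a knight.
Consider Uma. Suppose Uma is a knight.
Then no assignment of the remaining roles makes every statement match its speaker's type — contradiction.
So Uma is a knave.
Consider Mina. Suppose Mina is a knave.
Then no assignment of the remaining roles makes every statement match its speaker's type — contradiction.
So Mina is a knight.
With that fixed, Nadia's statement is true, so Nadia is a knight.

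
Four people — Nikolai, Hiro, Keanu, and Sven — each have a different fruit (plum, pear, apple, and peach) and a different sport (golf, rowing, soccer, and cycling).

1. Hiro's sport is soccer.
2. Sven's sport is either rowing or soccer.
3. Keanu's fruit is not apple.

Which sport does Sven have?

rowing

Clue 1 rules out soccer for Sven's sport.
With clues 1–2, cycling and golf are impossible for Sven's sport.
That leaves rowing.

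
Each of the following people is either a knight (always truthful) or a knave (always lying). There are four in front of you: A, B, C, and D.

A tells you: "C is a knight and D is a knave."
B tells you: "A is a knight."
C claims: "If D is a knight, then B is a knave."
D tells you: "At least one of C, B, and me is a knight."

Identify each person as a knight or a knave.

Consider A. Suppose A is a knight.
Then no assignment of the remaining roles makes every statement match its speaker's type — contradiction.
So A is a knave.
With that fixed, B's statement is false, so B is a knave.
With that fixed, C's statement is true, so C is a knight.
With that fixed, D's statement is true, so D is a knight.

A: knave, B: knave, C: knight, D: knight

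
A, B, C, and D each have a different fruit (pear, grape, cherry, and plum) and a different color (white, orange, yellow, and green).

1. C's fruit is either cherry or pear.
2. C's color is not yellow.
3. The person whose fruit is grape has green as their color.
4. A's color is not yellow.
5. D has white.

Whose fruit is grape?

Clue 1 rules out C for the one with fruit grape.
With clues 1–5, B and D are impossible for the one with fruit grape.
That leaves A.

A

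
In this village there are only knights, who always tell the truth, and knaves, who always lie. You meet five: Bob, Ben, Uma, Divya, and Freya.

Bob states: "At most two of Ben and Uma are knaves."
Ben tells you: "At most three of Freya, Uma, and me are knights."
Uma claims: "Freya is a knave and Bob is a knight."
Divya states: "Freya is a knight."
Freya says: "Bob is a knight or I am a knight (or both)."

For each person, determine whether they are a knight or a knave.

Bob: knight, Ben: knight, Uma: knave, Divya: knight, Freya: knight

Regardless of anyone's role, Bob's statement is true, so Bob is a knight.
With that fixed, Ben's statement is true, so Ben is a knight.
With that fixed, Freya's statement is true, so Freya is a knight.
With that fixed, Uma's statement is false, so Uma is a knave.
With that fixed, Divya's statement is true, so Divya is a knight.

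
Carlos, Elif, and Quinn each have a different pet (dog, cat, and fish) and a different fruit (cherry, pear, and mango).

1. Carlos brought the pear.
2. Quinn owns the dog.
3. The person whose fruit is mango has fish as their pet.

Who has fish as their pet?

Elif

With clues 1–2, Quinn is impossible for the one with pet fish.
With clues 1–3, Carlos is impossible for the one with pet fish.
That leaves Elif.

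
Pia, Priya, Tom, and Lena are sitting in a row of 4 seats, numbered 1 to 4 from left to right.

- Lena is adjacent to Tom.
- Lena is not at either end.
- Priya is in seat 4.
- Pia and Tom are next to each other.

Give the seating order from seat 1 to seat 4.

From clues 1–2: Lena is in {2,3}.
From clues 1–3: Priya → seat 4.
From clues 1–4: Pia → seat 1, Tom → seat 2, Lena → seat 3.

Pia, Tom, Lena, Priya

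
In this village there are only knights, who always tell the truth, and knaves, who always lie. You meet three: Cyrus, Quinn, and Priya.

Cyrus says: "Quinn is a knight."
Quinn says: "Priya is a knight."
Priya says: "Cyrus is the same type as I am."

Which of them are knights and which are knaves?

Cyrus: knight, Quinn: knight, Priya: knight

Consider Cyrus. Suppose Cyrus is a knave.
Then whichever role Priya has, Priya's statement has the wrong truth value — contradiction.
So Cyrus is a knight.
Consider Quinn. Suppose Quinn is a knave.
Then Cyrus's statement comes out false, contradicting Cyrus being a knight.
So Quinn is a knight.
Consider Priya. Suppose Priya is a knave.
Then Quinn's statement comes out false, contradicting Quinn being a knight.
So Priya is a knight.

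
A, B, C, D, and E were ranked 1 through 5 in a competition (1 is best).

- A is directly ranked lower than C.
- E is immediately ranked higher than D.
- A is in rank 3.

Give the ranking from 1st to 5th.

From clue 1: A is in {2,3,4,5}.
From clues 1–2: B is in {1,3,5}.
From clues 1–3: B → rank 1, C → rank 2, A → rank 3, E → rank 4, D → rank 5.

B, C, A, E, D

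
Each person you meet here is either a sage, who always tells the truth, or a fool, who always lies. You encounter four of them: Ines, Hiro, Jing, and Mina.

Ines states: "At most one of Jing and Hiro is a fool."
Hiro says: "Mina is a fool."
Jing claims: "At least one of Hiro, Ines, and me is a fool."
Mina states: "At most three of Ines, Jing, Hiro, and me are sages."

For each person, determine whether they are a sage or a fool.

Ines: sage, Hiro: fool, Jing: sage, Mina: sage

Consider Ines. Suppose Ines is a fool.
Then no assignment of the remaining roles makes every statement match its speaker's type — contradiction.
So Ines is a sage.
Consider Hiro. Suppose Hiro is a sage.
Then whichever role Jing has, Jing's statement has the wrong truth value — contradiction.
So Hiro is a fool.
With that fixed, Jing's statement is true, so Jing is a sage.
With that fixed, Mina's statement is true, so Mina is a sage.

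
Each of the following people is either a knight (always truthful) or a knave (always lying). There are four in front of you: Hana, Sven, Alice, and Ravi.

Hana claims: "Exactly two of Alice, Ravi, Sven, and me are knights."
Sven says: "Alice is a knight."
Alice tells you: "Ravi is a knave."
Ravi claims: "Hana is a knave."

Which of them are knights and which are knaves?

Hana: knave, Sven: knave, Alice: knave, Ravi: knight

Consider Hana. Suppose Hana is a knight.
Then no assignment of the remaining roles makes every statement match its speaker's type — contradiction.
So Hana is a knave.
With that fixed, Ravi's statement is true, so Ravi is a knight.
With that fixed, Alice's statement is false, so Alice is a knave.
With that fixed, Sven's statement is false, so Sven is a knave.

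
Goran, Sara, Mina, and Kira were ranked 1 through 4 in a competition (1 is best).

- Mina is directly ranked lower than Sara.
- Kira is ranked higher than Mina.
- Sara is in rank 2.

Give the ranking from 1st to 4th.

Kira, Sara, Mina, Goran

From clue 1: Sara is in {1,2,3}.
From clues 1–2: Sara is in {2,3}.
From clues 1–3: Kira → rank 1, Sara → rank 2, Mina → rank 3, Goran → rank 4.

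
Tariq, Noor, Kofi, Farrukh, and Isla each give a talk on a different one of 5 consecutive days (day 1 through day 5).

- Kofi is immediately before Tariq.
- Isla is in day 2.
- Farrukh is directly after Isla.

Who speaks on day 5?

With clue 1, Kofi is ruled out for day 5.
With clues 1–2, Isla is ruled out for day 5.
With clues 1–3, Farrukh and Noor are ruled out for day 5.
So day 5 is Tariq.

Tariq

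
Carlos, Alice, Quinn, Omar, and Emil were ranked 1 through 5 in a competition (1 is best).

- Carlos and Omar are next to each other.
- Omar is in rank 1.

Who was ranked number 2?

Carlos

With clues 1–2, Alice, Emil, Omar, and Quinn are ruled out for rank 2.
So rank 2 is Carlos.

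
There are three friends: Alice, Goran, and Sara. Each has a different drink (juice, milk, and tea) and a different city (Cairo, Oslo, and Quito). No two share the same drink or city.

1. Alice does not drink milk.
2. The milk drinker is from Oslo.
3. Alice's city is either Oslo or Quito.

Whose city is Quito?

With clues 1–3, Goran and Sara are impossible for the one with city Quito.
That leaves Alice.

Alice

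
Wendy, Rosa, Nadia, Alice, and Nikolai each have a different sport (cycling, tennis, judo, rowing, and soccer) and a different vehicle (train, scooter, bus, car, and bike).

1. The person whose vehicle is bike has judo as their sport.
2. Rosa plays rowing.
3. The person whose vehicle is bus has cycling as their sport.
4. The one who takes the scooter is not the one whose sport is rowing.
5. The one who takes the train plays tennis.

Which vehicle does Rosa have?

With clues 1–2, bike is impossible for Rosa's vehicle.
With clues 1–3, bus is impossible for Rosa's vehicle.
With clues 1–4, scooter is impossible for Rosa's vehicle.
With clues 1–5, train is impossible for Rosa's vehicle.
That leaves car.

car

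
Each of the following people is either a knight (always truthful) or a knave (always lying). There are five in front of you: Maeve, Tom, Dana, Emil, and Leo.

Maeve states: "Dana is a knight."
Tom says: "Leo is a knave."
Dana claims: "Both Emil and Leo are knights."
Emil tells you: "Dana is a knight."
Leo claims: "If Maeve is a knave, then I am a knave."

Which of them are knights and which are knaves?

Maeve: knight, Tom: knave, Dana: knight, Emil: knight, Leo: knight

Consider Maeve. Suppose Maeve is a knave.
Then whichever role Leo has, Leo's statement has the wrong truth value — contradiction.
So Maeve is a knight.
With that fixed, Leo's statement is true, so Leo is a knight.
With that fixed, Tom's statement is false, so Tom is a knave.
Consider Dana. Suppose Dana is a knave.
Then Maeve's statement comes out false, contradicting Maeve being a knight.
So Dana is a knight.
With that fixed, Emil's statement is true, so Emil is a knight.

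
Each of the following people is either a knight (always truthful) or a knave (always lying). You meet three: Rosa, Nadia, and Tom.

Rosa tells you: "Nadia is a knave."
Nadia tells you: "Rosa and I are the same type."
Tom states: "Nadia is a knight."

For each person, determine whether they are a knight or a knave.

Consider Rosa. Suppose Rosa is a knave.
Then whichever role Nadia has, Nadia's statement has the wrong truth value — contradiction.
So Rosa is a knight.
Consider Nadia. Suppose Nadia is a knight.
Then Rosa's statement comes out false, contradicting Rosa being a knight.
So Nadia is a knave.
With that fixed, Tom's statement is false, so Tom is a knave.

Rosa: knight, Nadia: knave, Tom: knave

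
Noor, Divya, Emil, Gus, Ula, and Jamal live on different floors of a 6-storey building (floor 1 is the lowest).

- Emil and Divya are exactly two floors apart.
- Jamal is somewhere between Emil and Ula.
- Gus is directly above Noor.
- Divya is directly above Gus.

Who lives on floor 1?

Ula

With clues 1–2, Jamal is ruled out for floor 1.
With clues 1–3, Divya and Gus are ruled out for floor 1.
With clues 1–4, Emil and Noor are ruled out for floor 1.
So floor 1 is Ula.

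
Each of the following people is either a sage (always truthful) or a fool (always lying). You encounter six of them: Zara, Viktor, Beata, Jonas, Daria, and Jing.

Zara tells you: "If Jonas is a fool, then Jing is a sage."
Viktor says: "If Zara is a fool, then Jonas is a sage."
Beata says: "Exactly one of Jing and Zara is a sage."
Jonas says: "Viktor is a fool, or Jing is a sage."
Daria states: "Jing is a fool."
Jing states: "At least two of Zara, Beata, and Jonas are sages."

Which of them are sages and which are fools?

Zara: sage, Viktor: sage, Beata: fool, Jonas: sage, Daria: fool, Jing: sage

Consider Zara. Suppose Zara is a fool.
Then no assignment of the remaining roles makes every statement match its speaker's type — contradiction.
So Zara is a sage.
With that fixed, Viktor's statement is true, so Viktor is a sage.
Consider Beata. Suppose Beata is a sage.
Then no assignment of the remaining roles makes every statement match its speaker's type — contradiction.
So Beata is a fool.
Consider Jonas. Suppose Jonas is a fool.
Then no assignment of the remaining roles makes every statement match its speaker's type — contradiction.
So Jonas is a sage.
With that fixed, Jing's statement is true, so Jing is a sage.
With that fixed, Daria's statement is false, so Daria is a fool.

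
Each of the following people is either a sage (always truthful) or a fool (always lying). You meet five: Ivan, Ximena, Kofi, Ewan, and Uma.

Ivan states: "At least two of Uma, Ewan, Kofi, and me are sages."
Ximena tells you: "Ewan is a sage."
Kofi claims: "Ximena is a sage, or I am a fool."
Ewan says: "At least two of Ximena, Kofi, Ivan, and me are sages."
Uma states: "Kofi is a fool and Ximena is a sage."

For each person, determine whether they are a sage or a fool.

Ivan: sage, Ximena: sage, Kofi: sage, Ewan: sage, Uma: fool

Consider Ivan. Suppose Ivan is a fool.
Then no assignment of the remaining roles makes every statement match its speaker's type — contradiction.
So Ivan is a sage.
Consider Ximena. Suppose Ximena is a fool.
Then whichever role Kofi has, Kofi's statement has the wrong truth value — contradiction.
So Ximena is a sage.
With that fixed, Kofi's statement is true, so Kofi is a sage.
With that fixed, Ewan's statement is true, so Ewan is a sage.
With that fixed, Uma's statement is false, so Uma is a fool.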